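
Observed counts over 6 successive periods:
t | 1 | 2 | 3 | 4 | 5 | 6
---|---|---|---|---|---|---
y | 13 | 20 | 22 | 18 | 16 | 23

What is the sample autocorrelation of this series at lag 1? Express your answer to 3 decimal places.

Mean ȳ = (13 + 20 + 22 + 18 + 16 + 23)/6 = 18.6667
Deviations from mean: -5.6667, 1.3333, 3.3333, -0.6667, -2.6667, 4.3333
Σ(y_t−ȳ)(y_{t+1}−ȳ) = (-7.5556) + (4.4444) + (-2.2222) + (1.7778) + (-11.5556) = -15.1111
Denominator Σ(y_t−ȳ)² = 71.3333
r_1 = -15.1111 / 71.3333 = -0.212

-0.212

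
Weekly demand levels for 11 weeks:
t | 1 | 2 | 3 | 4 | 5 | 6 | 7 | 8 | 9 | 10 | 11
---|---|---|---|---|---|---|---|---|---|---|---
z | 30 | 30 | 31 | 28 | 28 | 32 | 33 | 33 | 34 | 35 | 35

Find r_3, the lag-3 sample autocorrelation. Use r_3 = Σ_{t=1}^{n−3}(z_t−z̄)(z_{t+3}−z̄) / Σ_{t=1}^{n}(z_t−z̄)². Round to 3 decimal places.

Mean z̄ = (30 + 30 + 31 + 28 + 28 + 32 + 33 + 33 + 34 + 35 + 35)/11 = 31.7273
Numerator Σ_{t=1}^{8}(z_t−z̄)(z_{t+3}−z̄) = 12.1405
Denominator Σ(z_t−z̄)² = 64.1818
r_3 = 12.1405 / 64.1818 = 0.189

0.189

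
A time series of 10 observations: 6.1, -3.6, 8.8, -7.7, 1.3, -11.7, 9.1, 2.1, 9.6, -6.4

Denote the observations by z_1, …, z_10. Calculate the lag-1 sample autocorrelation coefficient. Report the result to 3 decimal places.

-0.522

Mean z̄ = (6.1 − 3.6 + 8.8 − 7.7 + 1.3 − 11.7 + 9.1 + 2.1 + 9.6 − 6.4)/10 = 0.7600
Numerator Σ_{t=1}^{9}(z_t−z̄)(z_{t+1}−z̄) = -281.8416
Denominator Σ(z_t−z̄)² = 540.0440
r_1 = -281.8416 / 540.0440 = -0.522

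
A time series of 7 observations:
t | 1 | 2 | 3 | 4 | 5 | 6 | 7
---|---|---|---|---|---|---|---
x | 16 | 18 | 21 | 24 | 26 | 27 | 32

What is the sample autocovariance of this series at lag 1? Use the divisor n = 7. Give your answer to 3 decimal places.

13.341

Mean x̄ = (16 + 18 + 21 + 24 + 26 + 27 + 32)/7 = 23.4286
Σ_{t=1}^{6}(x_t−x̄)(x_{t+1}−x̄) = 93.3878
γ_1 = 93.3878 / 7 = 13.341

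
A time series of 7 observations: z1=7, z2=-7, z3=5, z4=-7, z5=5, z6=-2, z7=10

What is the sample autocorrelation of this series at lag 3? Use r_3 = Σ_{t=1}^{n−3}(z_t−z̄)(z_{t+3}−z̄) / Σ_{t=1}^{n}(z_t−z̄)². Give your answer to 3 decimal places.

-0.565

Mean z̄ = (7 − 7 + 5 − 7 + 5 − 2 + 10)/7 = 1.5714
Deviations from mean: 5.4286, -8.5714, 3.4286, -8.5714, 3.4286, -3.5714, 8.4286
Σ(z_t−z̄)(z_{t+3}−z̄) = (-46.5306) + (-29.3878) + (-12.2449) + (-72.2449) = -160.4082
Denominator Σ(z_t−z̄)² = 283.7143
r_3 = -160.4082 / 283.7143 = -0.565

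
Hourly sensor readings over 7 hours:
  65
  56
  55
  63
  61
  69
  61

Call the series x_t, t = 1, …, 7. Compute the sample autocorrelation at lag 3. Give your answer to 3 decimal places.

Mean x̄ = (65 + 56 + 55 + 63 + 61 + 69 + 61)/7 = 61.4286
Deviations from mean: 3.5714, -5.4286, -6.4286, 1.5714, -0.4286, 7.5714, -0.4286
Σ(x_t−x̄)(x_{t+3}−x̄) = (5.6122) + (2.3265) + (-48.6735) + (-0.6735) = -41.4082
Denominator Σ(x_t−x̄)² = 143.7143
r_3 = -41.4082 / 143.7143 = -0.288

-0.288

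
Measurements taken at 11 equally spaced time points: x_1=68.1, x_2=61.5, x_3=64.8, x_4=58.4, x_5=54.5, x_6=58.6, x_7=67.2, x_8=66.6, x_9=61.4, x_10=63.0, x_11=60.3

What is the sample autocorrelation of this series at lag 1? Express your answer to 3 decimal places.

0.222

Mean x̄ = (68.1 + 61.5 + 64.8 + 58.4 + 54.5 + 58.6 + 67.2 + 66.6 + 61.4 + 63.0 + 60.3)/11 = 62.2182
Numerator Σ_{t=1}^{10}(x_t−x̄)(x_{t+1}−x̄) = 39.5388
Denominator Σ(x_t−x̄)² = 177.9964
r_1 = 39.5388 / 177.9964 = 0.222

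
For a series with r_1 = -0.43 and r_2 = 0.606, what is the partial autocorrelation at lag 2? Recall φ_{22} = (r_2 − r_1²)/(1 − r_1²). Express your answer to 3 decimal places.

φ_{22} = (r_2 − r_1²) / (1 − r_1²)
r_1² = (-0.43)² = 0.1849
Numerator = 0.606 − 0.1849 = 0.4211; denominator = 1 − 0.1849 = 0.8151
φ_{22} = 0.4211 / 0.8151 = 0.517

0.517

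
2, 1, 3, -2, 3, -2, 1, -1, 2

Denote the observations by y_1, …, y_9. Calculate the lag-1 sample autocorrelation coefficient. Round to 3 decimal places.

Mean ȳ = (2 + 1 + 3 − 2 + 3 − 2 + 1 − 1 + 2)/9 = 0.7778
Numerator Σ_{t=1}^{8}(y_t−ȳ)(y_{t+1}−ȳ) = -20.9383
Denominator Σ(y_t−ȳ)² = 31.5556
r_1 = -20.9383 / 31.5556 = -0.664

-0.664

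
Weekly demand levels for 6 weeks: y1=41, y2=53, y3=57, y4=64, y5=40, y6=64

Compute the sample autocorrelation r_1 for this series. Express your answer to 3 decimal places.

-0.425

Mean ȳ = (41 + 53 + 57 + 64 + 40 + 64)/6 = 53.1667
Σ(y_t−ȳ)(y_{t+1}−ȳ) = (2.0278) + (-0.6389) + (41.5278) + (-142.6389) + (-142.6389) = -242.3611
Denominator Σ(y_t−ȳ)² = 570.8333
r_1 = -242.3611 / 570.8333 = -0.425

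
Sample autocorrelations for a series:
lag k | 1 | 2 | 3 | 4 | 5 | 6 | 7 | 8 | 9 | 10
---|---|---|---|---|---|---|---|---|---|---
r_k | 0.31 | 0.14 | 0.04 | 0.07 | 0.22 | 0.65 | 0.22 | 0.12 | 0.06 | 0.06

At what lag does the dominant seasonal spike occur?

The largest autocorrelation is r_6 = 0.65; the remaining lags stay at or below 0.31. The elevated value at lag 1 (0.31), dropping to 0.14 at lag 2, reflects decaying short-term dependence rather than seasonality.
The dominant spike at lag 6 indicates a seasonal period of 6.

6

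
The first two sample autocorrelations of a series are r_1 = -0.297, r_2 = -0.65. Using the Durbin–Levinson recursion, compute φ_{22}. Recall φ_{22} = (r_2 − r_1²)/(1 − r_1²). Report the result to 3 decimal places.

-0.810

φ_{22} = (r_2 − r_1²) / (1 − r_1²)
r_1² = (-0.297)² = 0.088209
Numerator = -0.65 − 0.0882 = -0.7382; denominator = 1 − 0.0882 = 0.9118
φ_{22} = -0.7382 / 0.9118 = -0.810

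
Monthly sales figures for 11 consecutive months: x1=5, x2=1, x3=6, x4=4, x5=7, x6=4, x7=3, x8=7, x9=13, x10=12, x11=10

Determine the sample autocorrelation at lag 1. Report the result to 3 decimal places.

0.526

Mean x̄ = (5 + 1 + 6 + 4 + 7 + 4 + 3 + 7 + 13 + 12 + 10)/11 = 6.5455
Numerator Σ_{t=1}^{10}(x_t−x̄)(x_{t+1}−x̄) = 75.0661
Denominator Σ(x_t−x̄)² = 142.7273
r_1 = 75.0661 / 142.7273 = 0.526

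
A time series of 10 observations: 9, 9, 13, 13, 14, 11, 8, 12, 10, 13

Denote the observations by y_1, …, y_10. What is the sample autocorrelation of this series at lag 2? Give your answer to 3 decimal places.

-0.179

Mean ȳ = (9 + 9 + 13 + 13 + 14 + 11 + 8 + 12 + 10 + 13)/10 = 11.2000
Numerator Σ_{t=1}^{8}(y_t−ȳ)(y_{t+2}−ȳ) = -7.0800
Denominator Σ(y_t−ȳ)² = 39.6000
r_2 = -7.0800 / 39.6000 = -0.179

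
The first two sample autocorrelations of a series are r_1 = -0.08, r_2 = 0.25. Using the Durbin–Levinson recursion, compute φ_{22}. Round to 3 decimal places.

φ_{22} = (r_2 − r_1²) / (1 − r_1²)
r_1² = (-0.08)² = 0.0064
Numerator = 0.25 − 0.0064 = 0.2436; denominator = 1 − 0.0064 = 0.9936
φ_{22} = 0.2436 / 0.9936 = 0.245

0.245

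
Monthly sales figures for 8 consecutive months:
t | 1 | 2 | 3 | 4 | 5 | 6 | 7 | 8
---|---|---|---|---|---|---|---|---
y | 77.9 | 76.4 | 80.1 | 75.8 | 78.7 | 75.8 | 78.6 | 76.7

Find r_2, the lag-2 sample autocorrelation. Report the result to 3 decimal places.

0.674

Mean ȳ = (77.9 + 76.4 + 80.1 + 75.8 + 78.7 + 75.8 + 78.6 + 76.7)/8 = 77.5000
Numerator Σ_{t=1}^{6}(y_t−ȳ)(y_{t+2}−ȳ) = 11.6000
Denominator Σ(y_t−ȳ)² = 17.2000
r_2 = 11.6000 / 17.2000 = 0.674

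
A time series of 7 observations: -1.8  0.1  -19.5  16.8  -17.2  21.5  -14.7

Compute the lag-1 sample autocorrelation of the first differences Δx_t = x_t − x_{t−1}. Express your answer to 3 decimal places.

First differences Δx: 1.9, -19.6, 36.3, -34.0, 38.7, -36.2
Mean of differences = -2.1500
Numerator Σ(Δx_t−Δx̄)(Δx_{t+1}−Δx̄) = -4658.2725
Denominator Σ(Δx_t−Δx̄)² = 5641.8550
r_1(Δx) = -4658.2725 / 5641.8550 = -0.826

-0.826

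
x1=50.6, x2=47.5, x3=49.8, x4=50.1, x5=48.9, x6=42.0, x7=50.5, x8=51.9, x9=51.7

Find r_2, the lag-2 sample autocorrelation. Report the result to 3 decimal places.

Mean x̄ = (50.6 + 47.5 + 49.8 + 50.1 + 48.9 + 42.0 + 50.5 + 51.9 + 51.7)/9 = 49.2222
Σ(x_t−x̄)(x_{t+2}−x̄) = (0.7960) + (-1.5117) + (-0.1862) + (-6.3395) + (-0.4117) + (-19.3395) + (3.1660) = -23.8265
Denominator Σ(x_t−x̄)² = 73.1756
r_2 = -23.8265 / 73.1756 = -0.326

-0.326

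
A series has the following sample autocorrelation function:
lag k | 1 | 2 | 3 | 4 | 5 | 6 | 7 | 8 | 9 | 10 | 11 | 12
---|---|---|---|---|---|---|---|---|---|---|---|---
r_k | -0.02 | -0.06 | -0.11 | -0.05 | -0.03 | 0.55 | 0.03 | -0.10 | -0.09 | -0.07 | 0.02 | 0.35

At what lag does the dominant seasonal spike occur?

6

The largest autocorrelation is r_6 = 0.55, with a weaker echo at lag 12 (0.35); the remaining lags stay at or below 0.03.
The dominant spike at lag 6 indicates a seasonal period of 6.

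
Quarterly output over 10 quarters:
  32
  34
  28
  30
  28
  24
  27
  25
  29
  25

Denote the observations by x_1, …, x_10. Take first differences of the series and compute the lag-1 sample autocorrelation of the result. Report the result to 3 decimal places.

-0.642

First differences Δx: 2, -6, 2, -2, -4, 3, -2, 4, -4
Mean of differences = -0.7778
Numerator Σ(Δx_t−Δx̄)(Δx_{t+1}−Δx̄) = -66.4938
Denominator Σ(Δx_t−Δx̄)² = 103.5556
r_1(Δx) = -66.4938 / 103.5556 = -0.642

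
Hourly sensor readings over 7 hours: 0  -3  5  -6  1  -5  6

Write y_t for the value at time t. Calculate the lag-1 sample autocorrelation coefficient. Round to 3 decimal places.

-0.672

Mean ȳ = (0 − 3 + 5 − 6 + 1 − 5 + 6)/7 = -0.2857
Deviations from mean: 0.2857, -2.7143, 5.2857, -5.7143, 1.2857, -4.7143, 6.2857
Σ(y_t−ȳ)(y_{t+1}−ȳ) = (-0.7755) + (-14.3469) + (-30.2041) + (-7.3469) + (-6.0612) + (-29.6327) = -88.3673
Denominator Σ(y_t−ȳ)² = 131.4286
r_1 = -88.3673 / 131.4286 = -0.672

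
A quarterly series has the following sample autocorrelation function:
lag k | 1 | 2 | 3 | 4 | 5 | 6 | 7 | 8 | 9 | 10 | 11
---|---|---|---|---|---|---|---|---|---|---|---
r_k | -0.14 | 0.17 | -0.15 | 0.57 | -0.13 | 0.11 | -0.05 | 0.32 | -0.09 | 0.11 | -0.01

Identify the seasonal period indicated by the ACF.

The largest autocorrelation is r_4 = 0.57, with a weaker echo at lag 8 (0.32); the remaining lags stay at or below 0.17.
The dominant spike at lag 4 indicates a seasonal period of 4.

4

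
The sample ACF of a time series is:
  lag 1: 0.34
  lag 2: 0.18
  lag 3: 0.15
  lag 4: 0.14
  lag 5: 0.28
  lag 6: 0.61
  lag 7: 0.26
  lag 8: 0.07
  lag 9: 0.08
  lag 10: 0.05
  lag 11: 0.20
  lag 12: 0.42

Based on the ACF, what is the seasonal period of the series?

6

The largest autocorrelation is r_6 = 0.61, with a weaker echo at lag 12 (0.42); the remaining lags stay at or below 0.34. The elevated value at lag 1 (0.34), dropping to 0.18 at lag 2, reflects decaying short-term dependence rather than seasonality.
The dominant spike at lag 6 indicates a seasonal period of 6.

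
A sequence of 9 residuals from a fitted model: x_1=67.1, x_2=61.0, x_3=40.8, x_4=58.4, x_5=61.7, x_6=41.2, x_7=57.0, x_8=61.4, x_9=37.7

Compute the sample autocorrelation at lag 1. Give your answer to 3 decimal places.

-0.269

Mean x̄ = (67.1 + 61.0 + 40.8 + 58.4 + 61.7 + 41.2 + 57.0 + 61.4 + 37.7)/9 = 54.0333
Numerator Σ_{t=1}^{8}(x_t−x̄)(x_{t+1}−x̄) = -260.3978
Denominator Σ(x_t−x̄)² = 966.7800
r_1 = -260.3978 / 966.7800 = -0.269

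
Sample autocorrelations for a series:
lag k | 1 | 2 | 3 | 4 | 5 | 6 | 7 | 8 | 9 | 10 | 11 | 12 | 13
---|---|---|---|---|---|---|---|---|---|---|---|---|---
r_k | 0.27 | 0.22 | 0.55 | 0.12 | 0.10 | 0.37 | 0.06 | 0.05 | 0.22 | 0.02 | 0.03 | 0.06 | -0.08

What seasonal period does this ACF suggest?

The largest autocorrelation is r_3 = 0.55, with a weaker echo at lag 6 (0.37); the remaining lags stay at or below 0.27. The elevated value at lag 1 (0.27), dropping to 0.22 at lag 2, reflects decaying short-term dependence rather than seasonality.
The dominant spike at lag 3 indicates a seasonal period of 3.

3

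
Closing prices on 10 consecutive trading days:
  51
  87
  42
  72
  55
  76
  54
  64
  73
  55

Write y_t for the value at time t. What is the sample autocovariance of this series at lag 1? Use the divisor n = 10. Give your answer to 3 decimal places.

-135.111

Mean ȳ = (51 + 87 + 42 + 72 + 55 + 76 + 54 + 64 + 73 + 55)/10 = 62.9000
Σ_{t=1}^{9}(y_t−ȳ)(y_{t+1}−ȳ) = -1351.1100
γ_1 = -1351.1100 / 10 = -135.111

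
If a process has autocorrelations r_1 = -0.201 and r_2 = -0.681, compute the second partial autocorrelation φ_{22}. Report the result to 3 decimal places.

φ_{22} = (r_2 − r_1²) / (1 − r_1²)
r_1² = (-0.201)² = 0.040401
Numerator = -0.681 − 0.0404 = -0.7214; denominator = 1 − 0.0404 = 0.9596
φ_{22} = -0.7214 / 0.9596 = -0.752

-0.752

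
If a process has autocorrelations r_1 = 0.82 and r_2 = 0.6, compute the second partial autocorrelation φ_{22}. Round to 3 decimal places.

-0.221

φ_{22} = (r_2 − r_1²) / (1 − r_1²)
r_1² = (0.82)² = 0.6724
Numerator = 0.6 − 0.6724 = -0.0724; denominator = 1 − 0.6724 = 0.3276
φ_{22} = -0.0724 / 0.3276 = -0.221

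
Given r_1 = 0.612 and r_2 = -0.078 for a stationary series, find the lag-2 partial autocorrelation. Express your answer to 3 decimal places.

φ_{22} = (r_2 − r_1²) / (1 − r_1²)
r_1² = (0.612)² = 0.374544
Numerator = -0.078 − 0.3745 = -0.4525; denominator = 1 − 0.3745 = 0.6255
φ_{22} = -0.4525 / 0.6255 = -0.724

-0.724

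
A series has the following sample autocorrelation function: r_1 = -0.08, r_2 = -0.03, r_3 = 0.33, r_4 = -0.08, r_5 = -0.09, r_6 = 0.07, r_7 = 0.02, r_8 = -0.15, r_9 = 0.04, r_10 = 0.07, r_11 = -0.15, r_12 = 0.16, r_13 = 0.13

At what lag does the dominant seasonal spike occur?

The largest autocorrelation is r_3 = 0.33, with a weaker echo at lag 12 (0.16); the remaining lags stay at or below 0.13.
The dominant spike at lag 3 indicates a seasonal period of 3.

3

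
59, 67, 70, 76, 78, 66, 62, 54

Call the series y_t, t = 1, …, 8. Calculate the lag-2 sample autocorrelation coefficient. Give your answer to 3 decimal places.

-0.067

Mean ȳ = (59 + 67 + 70 + 76 + 78 + 66 + 62 + 54)/8 = 66.5000
Deviations from mean: -7.5000, 0.5000, 3.5000, 9.5000, 11.5000, -0.5000, -4.5000, -12.5000
Σ(y_t−ȳ)(y_{t+2}−ȳ) = (-26.2500) + (4.7500) + (40.2500) + (-4.7500) + (-51.7500) + (6.2500) = -31.5000
Denominator Σ(y_t−ȳ)² = 468.0000
r_2 = -31.5000 / 468.0000 = -0.067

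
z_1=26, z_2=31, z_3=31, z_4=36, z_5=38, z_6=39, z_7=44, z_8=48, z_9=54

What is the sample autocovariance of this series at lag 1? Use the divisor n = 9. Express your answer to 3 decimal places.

Mean z̄ = (26 + 31 + 31 + 36 + 38 + 39 + 44 + 48 + 54)/9 = 38.5556
Σ_{t=1}^{8}(z_t−z̄)(z_{t+1}−z̄) = 372.1358
γ_1 = 372.1358 / 9 = 41.348

41.348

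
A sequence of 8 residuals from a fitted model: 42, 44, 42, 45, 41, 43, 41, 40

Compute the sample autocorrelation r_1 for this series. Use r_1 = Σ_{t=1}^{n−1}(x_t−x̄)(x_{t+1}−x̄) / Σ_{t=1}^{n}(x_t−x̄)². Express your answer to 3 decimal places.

Mean x̄ = (42 + 44 + 42 + 45 + 41 + 43 + 41 + 40)/8 = 42.2500
Σ(x_t−x̄)(x_{t+1}−x̄) = (-0.4375) + (-0.4375) + (-0.6875) + (-3.4375) + (-0.9375) + (-0.9375) + (2.8125) = -4.0625
Denominator Σ(x_t−x̄)² = 19.5000
r_1 = -4.0625 / 19.5000 = -0.208

-0.208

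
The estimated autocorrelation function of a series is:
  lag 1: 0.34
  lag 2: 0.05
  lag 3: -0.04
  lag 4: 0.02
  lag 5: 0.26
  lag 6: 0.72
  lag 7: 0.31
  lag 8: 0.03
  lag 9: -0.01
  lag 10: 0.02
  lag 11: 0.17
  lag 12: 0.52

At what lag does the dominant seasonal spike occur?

The largest autocorrelation is r_6 = 0.72, with a weaker echo at lag 12 (0.52); the remaining lags stay at or below 0.34. The elevated value at lag 1 (0.34), dropping to 0.05 at lag 2, reflects decaying short-term dependence rather than seasonality.
The dominant spike at lag 6 indicates a seasonal period of 6.

6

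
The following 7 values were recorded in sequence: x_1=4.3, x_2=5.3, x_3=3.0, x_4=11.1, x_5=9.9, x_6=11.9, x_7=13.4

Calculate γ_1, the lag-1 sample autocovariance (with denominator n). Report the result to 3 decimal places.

Mean x̄ = (4.3 + 5.3 + 3.0 + 11.1 + 9.9 + 11.9 + 13.4)/7 = 8.4143
Deviations: -4.1143, -3.1143, -5.4143, 2.6857, 1.4857, 3.4857, 4.9857
Σ_{t=1}^{6}(x_t−x̄)(x_{t+1}−x̄) = 41.6812
γ_1 = 41.6812 / 7 = 5.954

5.954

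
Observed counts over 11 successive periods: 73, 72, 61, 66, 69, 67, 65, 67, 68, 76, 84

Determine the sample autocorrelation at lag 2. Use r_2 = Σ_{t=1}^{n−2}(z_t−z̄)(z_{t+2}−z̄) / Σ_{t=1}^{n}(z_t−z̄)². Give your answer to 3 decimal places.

-0.105

Mean z̄ = (73 + 72 + 61 + 66 + 69 + 67 + 65 + 67 + 68 + 76 + 84)/11 = 69.8182
Numerator Σ_{t=1}^{9}(z_t−z̄)(z_{t+2}−z̄) = -40.9752
Denominator Σ(z_t−z̄)² = 389.6364
r_2 = -40.9752 / 389.6364 = -0.105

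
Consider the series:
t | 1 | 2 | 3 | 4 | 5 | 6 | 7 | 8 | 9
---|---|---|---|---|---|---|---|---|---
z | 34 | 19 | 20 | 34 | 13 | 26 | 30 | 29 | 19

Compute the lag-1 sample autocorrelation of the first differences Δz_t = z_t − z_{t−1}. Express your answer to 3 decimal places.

First differences Δz: -15, 1, 14, -21, 13, 4, -1, -10
Mean of differences = -1.8750
Numerator Σ(Δz_t−Δz̄)(Δz_{t+1}−Δz̄) = -494.7656
Denominator Σ(Δz_t−Δz̄)² = 1120.8750
r_1(Δz) = -494.7656 / 1120.8750 = -0.441

-0.441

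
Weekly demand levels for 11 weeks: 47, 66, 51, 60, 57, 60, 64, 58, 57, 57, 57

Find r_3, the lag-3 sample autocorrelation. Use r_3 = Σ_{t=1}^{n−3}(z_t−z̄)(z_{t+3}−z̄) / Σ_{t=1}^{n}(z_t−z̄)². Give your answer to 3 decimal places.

Mean z̄ = (47 + 66 + 51 + 60 + 57 + 60 + 64 + 58 + 57 + 57 + 57)/11 = 57.6364
Numerator Σ_{t=1}^{8}(z_t−z̄)(z_{t+3}−z̄) = -37.1240
Denominator Σ(z_t−z̄)² = 280.5455
r_3 = -37.1240 / 280.5455 = -0.132

-0.132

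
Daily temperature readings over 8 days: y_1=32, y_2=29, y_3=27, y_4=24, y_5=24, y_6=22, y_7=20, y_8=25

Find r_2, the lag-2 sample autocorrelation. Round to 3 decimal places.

0.162

Mean ȳ = (32 + 29 + 27 + 24 + 24 + 22 + 20 + 25)/8 = 25.3750
Deviations from mean: 6.6250, 3.6250, 1.6250, -1.3750, -1.3750, -3.3750, -5.3750, -0.3750
Σ(y_t−ȳ)(y_{t+2}−ȳ) = (10.7656) + (-4.9844) + (-2.2344) + (4.6406) + (7.3906) + (1.2656) = 16.8438
Denominator Σ(y_t−ȳ)² = 103.8750
r_2 = 16.8438 / 103.8750 = 0.162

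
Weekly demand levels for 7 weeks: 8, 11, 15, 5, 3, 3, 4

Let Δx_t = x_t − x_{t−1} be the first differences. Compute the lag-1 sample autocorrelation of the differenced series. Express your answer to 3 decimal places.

-0.108

First differences Δx: 3, 4, -10, -2, 0, 1
Mean of differences = -0.6667
Numerator Σ(Δx_t−Δx̄)(Δx_{t+1}−Δx̄) = -13.7778
Denominator Σ(Δx_t−Δx̄)² = 127.3333
r_1(Δx) = -13.7778 / 127.3333 = -0.108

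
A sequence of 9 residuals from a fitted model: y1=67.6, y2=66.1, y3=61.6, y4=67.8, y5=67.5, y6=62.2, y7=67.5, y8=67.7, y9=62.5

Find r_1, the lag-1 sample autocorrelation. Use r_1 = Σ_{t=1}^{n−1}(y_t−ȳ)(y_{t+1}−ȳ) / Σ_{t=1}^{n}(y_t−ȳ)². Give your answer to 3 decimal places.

Mean ȳ = (67.6 + 66.1 + 61.6 + 67.8 + 67.5 + 62.2 + 67.5 + 67.7 + 62.5)/9 = 65.6111
Numerator Σ_{t=1}^{8}(y_t−ȳ)(y_{t+1}−ȳ) = -21.0735
Denominator Σ(y_t−ȳ)² = 57.8889
r_1 = -21.0735 / 57.8889 = -0.364

-0.364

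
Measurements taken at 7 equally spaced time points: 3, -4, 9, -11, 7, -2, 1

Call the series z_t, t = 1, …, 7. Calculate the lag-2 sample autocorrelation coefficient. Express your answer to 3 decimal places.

Mean z̄ = (3 − 4 + 9 − 11 + 7 − 2 + 1)/7 = 0.4286
Σ(z_t−z̄)(z_{t+2}−z̄) = (22.0408) + (50.6122) + (56.3265) + (27.7551) + (3.7551) = 160.4898
Denominator Σ(z_t−z̄)² = 279.7143
r_2 = 160.4898 / 279.7143 = 0.574

0.574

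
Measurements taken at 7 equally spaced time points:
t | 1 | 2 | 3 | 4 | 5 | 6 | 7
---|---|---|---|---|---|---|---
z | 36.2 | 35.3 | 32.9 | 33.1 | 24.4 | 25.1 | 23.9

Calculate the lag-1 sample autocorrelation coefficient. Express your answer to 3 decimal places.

0.548

Mean z̄ = (36.2 + 35.3 + 32.9 + 33.1 + 24.4 + 25.1 + 23.9)/7 = 30.1286
Numerator Σ_{t=1}^{6}(z_t−z̄)(z_{t+1}−z̄) = 97.0706
Denominator Σ(z_t−z̄)² = 177.0143
r_1 = 97.0706 / 177.0143 = 0.548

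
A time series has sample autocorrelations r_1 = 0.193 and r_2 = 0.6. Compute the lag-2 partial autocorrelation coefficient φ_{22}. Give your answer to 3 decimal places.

φ_{22} = (r_2 − r_1²) / (1 − r_1²)
r_1² = (0.193)² = 0.037249
Numerator = 0.6 − 0.0372 = 0.5628; denominator = 1 − 0.0372 = 0.9628
φ_{22} = 0.5628 / 0.9628 = 0.585

0.585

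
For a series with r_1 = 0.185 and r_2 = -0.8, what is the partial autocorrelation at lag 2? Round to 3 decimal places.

-0.864

φ_{22} = (r_2 − r_1²) / (1 − r_1²)
r_1² = (0.185)² = 0.034225
Numerator = -0.8 − 0.0342 = -0.8342; denominator = 1 − 0.0342 = 0.9658
φ_{22} = -0.8342 / 0.9658 = -0.864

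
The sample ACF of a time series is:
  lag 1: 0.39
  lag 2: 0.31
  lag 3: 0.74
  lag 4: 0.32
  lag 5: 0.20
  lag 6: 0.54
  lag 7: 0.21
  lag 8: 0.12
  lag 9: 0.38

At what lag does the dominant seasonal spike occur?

3

The largest autocorrelation is r_3 = 0.74, with a weaker echo at lag 6 (0.54); the remaining lags stay at or below 0.39. The elevated value at lag 1 (0.39), dropping to 0.31 at lag 2, reflects decaying short-term dependence rather than seasonality.
The dominant spike at lag 3 indicates a seasonal period of 3.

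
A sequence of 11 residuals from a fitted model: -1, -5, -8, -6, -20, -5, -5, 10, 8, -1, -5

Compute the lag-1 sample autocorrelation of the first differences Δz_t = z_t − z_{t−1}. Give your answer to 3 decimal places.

First differences Δz: -4, -3, 2, -14, 15, 0, 15, -2, -9, -4
Mean of differences = -0.4000
Numerator Σ(Δz_t−Δz̄)(Δz_{t+1}−Δz̄) = -206.5600
Denominator Σ(Δz_t−Δz̄)² = 774.4000
r_1(Δz) = -206.5600 / 774.4000 = -0.267

-0.267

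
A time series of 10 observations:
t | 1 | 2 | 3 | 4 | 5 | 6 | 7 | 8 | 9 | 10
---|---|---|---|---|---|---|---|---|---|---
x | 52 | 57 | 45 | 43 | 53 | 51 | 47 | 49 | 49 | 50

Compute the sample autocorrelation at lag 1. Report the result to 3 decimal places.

-0.038

Mean x̄ = (52 + 57 + 45 + 43 + 53 + 51 + 47 + 49 + 49 + 50)/10 = 49.6000
Numerator Σ_{t=1}^{9}(x_t−x̄)(x_{t+1}−x̄) = -5.5600
Denominator Σ(x_t−x̄)² = 146.4000
r_1 = -5.5600 / 146.4000 = -0.038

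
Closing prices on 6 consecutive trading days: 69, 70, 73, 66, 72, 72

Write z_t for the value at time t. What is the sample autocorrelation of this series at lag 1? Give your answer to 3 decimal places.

-0.493

Mean z̄ = (69 + 70 + 73 + 66 + 72 + 72)/6 = 70.3333
Deviations from mean: -1.3333, -0.3333, 2.6667, -4.3333, 1.6667, 1.6667
Σ(z_t−z̄)(z_{t+1}−z̄) = (0.4444) + (-0.8889) + (-11.5556) + (-7.2222) + (2.7778) = -16.4444
Denominator Σ(z_t−z̄)² = 33.3333
r_1 = -16.4444 / 33.3333 = -0.493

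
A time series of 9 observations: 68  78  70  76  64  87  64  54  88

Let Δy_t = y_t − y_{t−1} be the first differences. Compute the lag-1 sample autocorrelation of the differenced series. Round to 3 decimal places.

First differences Δy: 10, -8, 6, -12, 23, -23, -10, 34
Mean of differences = 2.5000
Numerator Σ(Δy_t−Δȳ)(Δy_{t+1}−Δȳ) = -1061.2500
Denominator Σ(Δy_t−Δȳ)² = 2608.0000
r_1(Δy) = -1061.2500 / 2608.0000 = -0.407

-0.407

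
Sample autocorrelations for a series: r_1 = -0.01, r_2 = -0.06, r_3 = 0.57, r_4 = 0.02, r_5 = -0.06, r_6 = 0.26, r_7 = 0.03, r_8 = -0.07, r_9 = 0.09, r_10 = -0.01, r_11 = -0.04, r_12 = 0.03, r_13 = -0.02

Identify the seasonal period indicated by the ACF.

3

The largest autocorrelation is r_3 = 0.57, with a weaker echo at lag 6 (0.26); the remaining lags stay at or below 0.09.
The dominant spike at lag 3 indicates a seasonal period of 3.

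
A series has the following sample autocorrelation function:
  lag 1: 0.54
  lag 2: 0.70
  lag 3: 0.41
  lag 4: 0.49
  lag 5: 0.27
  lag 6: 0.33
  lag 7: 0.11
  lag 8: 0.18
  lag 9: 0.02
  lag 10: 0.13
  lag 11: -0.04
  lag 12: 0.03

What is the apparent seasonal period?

The largest autocorrelation is r_2 = 0.70; the remaining lags stay at or below 0.54.
The dominant spike at lag 2 indicates a seasonal period of 2.

2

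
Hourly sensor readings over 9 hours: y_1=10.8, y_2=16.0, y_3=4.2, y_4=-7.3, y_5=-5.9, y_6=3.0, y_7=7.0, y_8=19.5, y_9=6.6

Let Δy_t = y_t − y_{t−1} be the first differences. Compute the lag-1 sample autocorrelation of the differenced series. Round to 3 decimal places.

First differences Δy: 5.2, -11.8, -11.5, 1.4, 8.9, 4.0, 12.5, -12.9
Mean of differences = -0.5250
Numerator Σ(Δy_t−Δȳ)(Δy_{t+1}−Δȳ) = -3.3881
Denominator Σ(Δy_t−Δȳ)² = 716.1550
r_1(Δy) = -3.3881 / 716.1550 = -0.005

-0.005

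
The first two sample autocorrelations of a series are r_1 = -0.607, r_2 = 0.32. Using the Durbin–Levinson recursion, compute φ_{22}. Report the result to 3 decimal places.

-0.077

φ_{22} = (r_2 − r_1²) / (1 − r_1²)
r_1² = (-0.607)² = 0.368449
Numerator = 0.32 − 0.3684 = -0.0484; denominator = 1 − 0.3684 = 0.6316
φ_{22} = -0.0484 / 0.6316 = -0.077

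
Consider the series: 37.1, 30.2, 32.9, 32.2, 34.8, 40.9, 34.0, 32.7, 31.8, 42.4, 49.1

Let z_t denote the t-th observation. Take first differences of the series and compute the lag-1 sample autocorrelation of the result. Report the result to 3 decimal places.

First differences Δz: -6.9, 2.7, -0.7, 2.6, 6.1, -6.9, -1.3, -0.9, 10.6, 6.7
Mean of differences = 1.2000
Numerator Σ(Δz_t−Δz̄)(Δz_{t+1}−Δz̄) = 6.9700
Denominator Σ(Δz_t−Δz̄)² = 292.3200
r_1(Δz) = 6.9700 / 292.3200 = 0.024

0.024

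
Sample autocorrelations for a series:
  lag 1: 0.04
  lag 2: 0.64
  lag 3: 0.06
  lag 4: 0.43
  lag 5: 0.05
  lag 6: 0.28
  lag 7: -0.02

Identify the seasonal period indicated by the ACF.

2

The largest autocorrelation is r_2 = 0.64, with weaker echoes at lags 4 (0.43) and 6 (0.28); the remaining lags stay at or below 0.06.
The dominant spike at lag 2 indicates a seasonal period of 2.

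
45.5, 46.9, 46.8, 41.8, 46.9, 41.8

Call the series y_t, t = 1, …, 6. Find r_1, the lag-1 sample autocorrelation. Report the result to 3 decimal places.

Mean ȳ = (45.5 + 46.9 + 46.8 + 41.8 + 46.9 + 41.8)/6 = 44.9500
Deviations from mean: 0.5500, 1.9500, 1.8500, -3.1500, 1.9500, -3.1500
Σ(y_t−ȳ)(y_{t+1}−ȳ) = (1.0725) + (3.6075) + (-5.8275) + (-6.1425) + (-6.1425) = -13.4325
Denominator Σ(y_t−ȳ)² = 31.1750
r_1 = -13.4325 / 31.1750 = -0.431

-0.431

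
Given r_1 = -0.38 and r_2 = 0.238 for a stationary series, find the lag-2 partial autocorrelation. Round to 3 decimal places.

0.109

φ_{22} = (r_2 − r_1²) / (1 − r_1²)
r_1² = (-0.38)² = 0.1444
Numerator = 0.238 − 0.1444 = 0.0936; denominator = 1 − 0.1444 = 0.8556
φ_{22} = 0.0936 / 0.8556 = 0.109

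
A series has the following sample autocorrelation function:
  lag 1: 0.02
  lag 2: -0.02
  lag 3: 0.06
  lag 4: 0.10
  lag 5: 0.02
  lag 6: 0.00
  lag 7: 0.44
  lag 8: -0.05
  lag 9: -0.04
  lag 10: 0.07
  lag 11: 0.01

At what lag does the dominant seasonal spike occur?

7

The largest autocorrelation is r_7 = 0.44; the remaining lags stay at or below 0.10.
The dominant spike at lag 7 indicates a seasonal period of 7.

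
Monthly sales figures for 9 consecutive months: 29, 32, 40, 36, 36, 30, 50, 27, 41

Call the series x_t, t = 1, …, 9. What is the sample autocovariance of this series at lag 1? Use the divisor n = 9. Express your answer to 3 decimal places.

Mean x̄ = (29 + 32 + 40 + 36 + 36 + 30 + 50 + 27 + 41)/9 = 35.6667
Σ_{t=1}^{8}(x_t−x̄)(x_{t+1}−x̄) = -243.4444
γ_1 = -243.4444 / 9 = -27.049

-27.049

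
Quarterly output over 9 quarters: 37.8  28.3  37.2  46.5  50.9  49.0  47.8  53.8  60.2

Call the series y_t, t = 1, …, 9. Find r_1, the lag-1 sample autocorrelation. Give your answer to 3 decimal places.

0.584

Mean ȳ = (37.8 + 28.3 + 37.2 + 46.5 + 50.9 + 49.0 + 47.8 + 53.8 + 60.2)/9 = 45.7222
Numerator Σ_{t=1}^{8}(y_t−ȳ)(y_{t+1}−ȳ) = 441.4117
Denominator Σ(y_t−ȳ)² = 756.2556
r_1 = 441.4117 / 756.2556 = 0.584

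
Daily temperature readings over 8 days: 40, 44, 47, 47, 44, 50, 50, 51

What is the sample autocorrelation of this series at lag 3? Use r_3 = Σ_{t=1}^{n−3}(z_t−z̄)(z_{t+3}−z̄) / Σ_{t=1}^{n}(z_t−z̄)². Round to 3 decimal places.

Mean z̄ = (40 + 44 + 47 + 47 + 44 + 50 + 50 + 51)/8 = 46.6250
Σ(z_t−z̄)(z_{t+3}−z̄) = (-2.4844) + (6.8906) + (1.2656) + (1.2656) + (-11.4844) = -4.5469
Denominator Σ(z_t−z̄)² = 99.8750
r_3 = -4.5469 / 99.8750 = -0.046

-0.046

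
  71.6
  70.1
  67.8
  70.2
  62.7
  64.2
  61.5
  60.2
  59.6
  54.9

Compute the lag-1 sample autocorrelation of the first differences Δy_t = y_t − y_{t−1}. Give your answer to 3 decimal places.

-0.709

First differences Δy: -1.5, -2.3, 2.4, -7.5, 1.5, -2.7, -1.3, -0.6, -4.7
Mean of differences = -1.8556
Numerator Σ(Δy_t−Δȳ)(Δy_{t+1}−Δȳ) = -51.1864
Denominator Σ(Δy_t−Δȳ)² = 72.2422
r_1(Δy) = -51.1864 / 72.2422 = -0.709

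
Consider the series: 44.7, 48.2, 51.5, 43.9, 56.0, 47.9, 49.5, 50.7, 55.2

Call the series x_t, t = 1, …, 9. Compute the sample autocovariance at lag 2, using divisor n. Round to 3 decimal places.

Mean x̄ = (44.7 + 48.2 + 51.5 + 43.9 + 56.0 + 47.9 + 49.5 + 50.7 + 55.2)/9 = 49.7333
Σ_{t=1}^{7}(x_t−x̄)(x_{t+2}−x̄) = 17.3078
γ_2 = 17.3078 / 9 = 1.923

1.923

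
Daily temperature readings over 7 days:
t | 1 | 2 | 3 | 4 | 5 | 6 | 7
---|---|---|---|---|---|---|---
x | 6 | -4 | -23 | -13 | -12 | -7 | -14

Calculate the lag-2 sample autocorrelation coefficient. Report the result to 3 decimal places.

Mean x̄ = (6 − 4 − 23 − 13 − 12 − 7 − 14)/7 = -9.5714
Numerator Σ_{t=1}^{5}(x_t−x̄)(x_{t+2}−x̄) = -193.6531
Denominator Σ(x_t−x̄)² = 497.7143
r_2 = -193.6531 / 497.7143 = -0.389

-0.389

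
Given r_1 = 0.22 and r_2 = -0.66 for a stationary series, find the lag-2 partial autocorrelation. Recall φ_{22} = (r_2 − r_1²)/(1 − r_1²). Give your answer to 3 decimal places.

-0.744

φ_{22} = (r_2 − r_1²) / (1 − r_1²)
r_1² = (0.22)² = 0.0484
Numerator = -0.66 − 0.0484 = -0.7084; denominator = 1 − 0.0484 = 0.9516
φ_{22} = -0.7084 / 0.9516 = -0.744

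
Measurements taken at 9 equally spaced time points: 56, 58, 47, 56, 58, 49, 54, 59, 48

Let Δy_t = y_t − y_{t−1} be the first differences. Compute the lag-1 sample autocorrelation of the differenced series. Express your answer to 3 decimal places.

-0.432

First differences Δy: 2, -11, 9, 2, -9, 5, 5, -11
Mean of differences = -1.0000
Numerator Σ(Δy_t−Δȳ)(Δy_{t+1}−Δȳ) = -196.0000
Denominator Σ(Δy_t−Δȳ)² = 454.0000
r_1(Δy) = -196.0000 / 454.0000 = -0.432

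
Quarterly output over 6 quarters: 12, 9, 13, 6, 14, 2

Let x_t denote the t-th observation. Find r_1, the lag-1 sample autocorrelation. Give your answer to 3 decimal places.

-0.597

Mean x̄ = (12 + 9 + 13 + 6 + 14 + 2)/6 = 9.3333
Numerator Σ_{t=1}^{5}(x_t−x̄)(x_{t+1}−x̄) = -64.1111
Denominator Σ(x_t−x̄)² = 107.3333
r_1 = -64.1111 / 107.3333 = -0.597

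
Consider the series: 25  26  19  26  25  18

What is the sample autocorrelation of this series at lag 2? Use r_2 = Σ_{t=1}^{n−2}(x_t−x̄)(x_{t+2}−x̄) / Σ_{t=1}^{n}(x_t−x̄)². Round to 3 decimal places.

Mean x̄ = (25 + 26 + 19 + 26 + 25 + 18)/6 = 23.1667
Deviations from mean: 1.8333, 2.8333, -4.1667, 2.8333, 1.8333, -5.1667
Numerator Σ_{t=1}^{4}(x_t−x̄)(x_{t+2}−x̄) = -21.8889
Denominator Σ(x_t−x̄)² = 66.8333
r_2 = -21.8889 / 66.8333 = -0.328

-0.328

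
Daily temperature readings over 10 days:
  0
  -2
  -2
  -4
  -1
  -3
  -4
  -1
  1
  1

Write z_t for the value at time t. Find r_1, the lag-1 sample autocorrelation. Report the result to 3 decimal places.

Mean z̄ = (0 − 2 − 2 − 4 − 1 − 3 − 4 − 1 + 1 + 1)/10 = -1.5000
Numerator Σ_{t=1}^{9}(z_t−z̄)(z_{t+1}−z̄) = 8.7500
Denominator Σ(z_t−z̄)² = 30.5000
r_1 = 8.7500 / 30.5000 = 0.287

0.287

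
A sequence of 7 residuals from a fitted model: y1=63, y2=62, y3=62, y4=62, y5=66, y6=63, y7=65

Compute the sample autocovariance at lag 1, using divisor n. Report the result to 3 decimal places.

Mean ȳ = (63 + 62 + 62 + 62 + 66 + 63 + 65)/7 = 63.2857
Deviations: -0.2857, -1.2857, -1.2857, -1.2857, 2.7143, -0.2857, 1.7143
Σ_{t=1}^{6}(y_t−ȳ)(y_{t+1}−ȳ) = -1.0816
γ_1 = -1.0816 / 7 = -0.155

-0.155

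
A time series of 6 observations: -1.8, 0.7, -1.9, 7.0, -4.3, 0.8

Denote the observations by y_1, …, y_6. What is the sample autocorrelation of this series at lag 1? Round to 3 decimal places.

Mean ȳ = (-1.8 + 0.7 − 1.9 + 7.0 − 4.3 + 0.8)/6 = 0.0833
Σ(y_t−ȳ)(y_{t+1}−ȳ) = (-1.1614) + (-1.2231) + (-13.7181) + (-30.3181) + (-3.1414) = -49.5619
Denominator Σ(y_t−ȳ)² = 75.4283
r_1 = -49.5619 / 75.4283 = -0.657

-0.657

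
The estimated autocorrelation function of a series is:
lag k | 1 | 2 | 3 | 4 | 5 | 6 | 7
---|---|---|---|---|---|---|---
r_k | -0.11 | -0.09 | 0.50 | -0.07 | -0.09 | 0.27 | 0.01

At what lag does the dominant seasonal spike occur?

The largest autocorrelation is r_3 = 0.50, with a weaker echo at lag 6 (0.27); the remaining lags stay at or below 0.01.
The dominant spike at lag 3 indicates a seasonal period of 3.

3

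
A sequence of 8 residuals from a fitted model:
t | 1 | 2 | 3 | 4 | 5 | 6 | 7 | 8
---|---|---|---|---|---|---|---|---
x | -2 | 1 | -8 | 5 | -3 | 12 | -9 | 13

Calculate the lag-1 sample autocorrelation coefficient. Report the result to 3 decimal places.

Mean x̄ = (-2 + 1 − 8 + 5 − 3 + 12 − 9 + 13)/8 = 1.1250
Deviations from mean: -3.1250, -0.1250, -9.1250, 3.8750, -4.1250, 10.8750, -10.1250, 11.8750
Numerator Σ_{t=1}^{7}(x_t−x̄)(x_{t+1}−x̄) = -325.0156
Denominator Σ(x_t−x̄)² = 486.8750
r_1 = -325.0156 / 486.8750 = -0.668

-0.668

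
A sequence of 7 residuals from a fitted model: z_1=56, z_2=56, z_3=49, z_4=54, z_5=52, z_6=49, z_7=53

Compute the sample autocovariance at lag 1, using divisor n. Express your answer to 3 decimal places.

Mean z̄ = (56 + 56 + 49 + 54 + 52 + 49 + 53)/7 = 52.7143
Σ_{t=1}^{6}(z_t−z̄)(z_{t+1}−z̄) = -5.5102
γ_1 = -5.5102 / 7 = -0.787

-0.787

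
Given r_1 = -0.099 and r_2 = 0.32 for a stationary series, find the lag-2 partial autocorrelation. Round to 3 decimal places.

φ_{22} = (r_2 − r_1²) / (1 − r_1²)
r_1² = (-0.099)² = 0.009801
Numerator = 0.32 − 0.0098 = 0.3102; denominator = 1 − 0.0098 = 0.9902
φ_{22} = 0.3102 / 0.9902 = 0.313

0.313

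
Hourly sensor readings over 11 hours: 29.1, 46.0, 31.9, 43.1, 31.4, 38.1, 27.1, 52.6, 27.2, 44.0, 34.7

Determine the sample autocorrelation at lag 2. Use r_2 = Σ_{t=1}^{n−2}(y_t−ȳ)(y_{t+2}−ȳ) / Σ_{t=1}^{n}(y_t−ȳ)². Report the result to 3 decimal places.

0.589

Mean ȳ = (29.1 + 46.0 + 31.9 + 43.1 + 31.4 + 38.1 + 27.1 + 52.6 + 27.2 + 44.0 + 34.7)/11 = 36.8364
Numerator Σ_{t=1}^{9}(y_t−ȳ)(y_{t+2}−ȳ) = 430.5228
Denominator Σ(y_t−ȳ)² = 730.6055
r_2 = 430.5228 / 730.6055 = 0.589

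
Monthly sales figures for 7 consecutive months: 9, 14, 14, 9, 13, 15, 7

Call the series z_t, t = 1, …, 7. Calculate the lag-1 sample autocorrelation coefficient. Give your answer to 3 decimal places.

-0.352

Mean z̄ = (9 + 14 + 14 + 9 + 13 + 15 + 7)/7 = 11.5714
Deviations from mean: -2.5714, 2.4286, 2.4286, -2.5714, 1.4286, 3.4286, -4.5714
Σ(z_t−z̄)(z_{t+1}−z̄) = (-6.2449) + (5.8980) + (-6.2449) + (-3.6735) + (4.8980) + (-15.6735) = -21.0408
Denominator Σ(z_t−z̄)² = 59.7143
r_1 = -21.0408 / 59.7143 = -0.352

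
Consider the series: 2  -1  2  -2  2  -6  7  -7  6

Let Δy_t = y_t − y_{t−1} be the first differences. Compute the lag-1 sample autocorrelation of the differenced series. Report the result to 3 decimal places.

First differences Δy: -3, 3, -4, 4, -8, 13, -14, 13
Mean of differences = 0.5000
Numerator Σ(Δy_t−Δȳ)(Δy_{t+1}−Δȳ) = -534.2500
Denominator Σ(Δy_t−Δȳ)² = 646.0000
r_1(Δy) = -534.2500 / 646.0000 = -0.827

-0.827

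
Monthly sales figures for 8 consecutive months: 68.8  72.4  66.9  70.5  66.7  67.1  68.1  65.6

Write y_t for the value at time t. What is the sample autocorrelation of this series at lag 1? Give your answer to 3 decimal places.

Mean ȳ = (68.8 + 72.4 + 66.9 + 70.5 + 66.7 + 67.1 + 68.1 + 65.6)/8 = 68.2625
Σ(y_t−ȳ)(y_{t+1}−ȳ) = (2.2239) + (-5.6373) + (-3.0486) + (-3.4961) + (1.8164) + (0.1889) + (0.4327) = -7.5202
Denominator Σ(y_t−ȳ)² = 35.1788
r_1 = -7.5202 / 35.1788 = -0.214

-0.214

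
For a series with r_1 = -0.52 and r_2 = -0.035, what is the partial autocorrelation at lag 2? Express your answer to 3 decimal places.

φ_{22} = (r_2 − r_1²) / (1 − r_1²)
r_1² = (-0.52)² = 0.2704
Numerator = -0.035 − 0.2704 = -0.3054; denominator = 1 − 0.2704 = 0.7296
φ_{22} = -0.3054 / 0.7296 = -0.419

-0.419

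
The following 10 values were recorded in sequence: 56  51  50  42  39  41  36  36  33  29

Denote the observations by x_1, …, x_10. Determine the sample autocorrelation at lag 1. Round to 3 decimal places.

0.611

Mean x̄ = (56 + 51 + 50 + 42 + 39 + 41 + 36 + 36 + 33 + 29)/10 = 41.3000
Numerator Σ_{t=1}^{9}(x_t−x̄)(x_{t+1}−x̄) = 407.9100
Denominator Σ(x_t−x̄)² = 668.1000
r_1 = 407.9100 / 668.1000 = 0.611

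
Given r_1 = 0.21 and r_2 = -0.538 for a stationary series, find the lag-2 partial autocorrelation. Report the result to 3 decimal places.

φ_{22} = (r_2 − r_1²) / (1 − r_1²)
r_1² = (0.21)² = 0.0441
Numerator = -0.538 − 0.0441 = -0.5821; denominator = 1 − 0.0441 = 0.9559
φ_{22} = -0.5821 / 0.9559 = -0.609

-0.609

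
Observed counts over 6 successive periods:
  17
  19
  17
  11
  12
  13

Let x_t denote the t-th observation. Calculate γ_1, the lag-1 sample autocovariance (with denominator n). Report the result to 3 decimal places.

4.301

Mean x̄ = (17 + 19 + 17 + 11 + 12 + 13)/6 = 14.8333
Deviations: 2.1667, 4.1667, 2.1667, -3.8333, -2.8333, -1.8333
Σ_{t=1}^{5}(x_t−x̄)(x_{t+1}−x̄) = 25.8056
γ_1 = 25.8056 / 6 = 4.301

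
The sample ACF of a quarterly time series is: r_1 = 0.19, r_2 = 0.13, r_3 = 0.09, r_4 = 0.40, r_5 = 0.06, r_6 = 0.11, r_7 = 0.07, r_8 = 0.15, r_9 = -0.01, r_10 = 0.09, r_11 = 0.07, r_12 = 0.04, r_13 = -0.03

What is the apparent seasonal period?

4

The largest autocorrelation is r_4 = 0.40; the remaining lags stay at or below 0.19.
The dominant spike at lag 4 indicates a seasonal period of 4.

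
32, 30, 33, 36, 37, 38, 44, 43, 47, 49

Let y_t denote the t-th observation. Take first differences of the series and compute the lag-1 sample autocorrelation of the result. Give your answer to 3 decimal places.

-0.505

First differences Δy: -2, 3, 3, 1, 1, 6, -1, 4, 2
Mean of differences = 1.8889
Numerator Σ(Δy_t−Δȳ)(Δy_{t+1}−Δȳ) = -24.6790
Denominator Σ(Δy_t−Δȳ)² = 48.8889
r_1(Δy) = -24.6790 / 48.8889 = -0.505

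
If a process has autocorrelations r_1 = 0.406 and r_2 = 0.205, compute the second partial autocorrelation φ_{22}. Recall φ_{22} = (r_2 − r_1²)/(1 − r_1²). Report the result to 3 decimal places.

φ_{22} = (r_2 − r_1²) / (1 − r_1²)
r_1² = (0.406)² = 0.164836
Numerator = 0.205 − 0.1648 = 0.0402; denominator = 1 − 0.1648 = 0.8352
φ_{22} = 0.0402 / 0.8352 = 0.048

0.048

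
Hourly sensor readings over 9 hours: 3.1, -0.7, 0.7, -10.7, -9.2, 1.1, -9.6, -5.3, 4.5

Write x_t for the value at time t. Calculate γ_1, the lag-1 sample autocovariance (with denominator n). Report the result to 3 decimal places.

-1.278

Mean x̄ = (3.1 − 0.7 + 0.7 − 10.7 − 9.2 + 1.1 − 9.6 − 5.3 + 4.5)/9 = -2.9000
Σ_{t=1}^{8}(x_t−x̄)(x_{t+1}−x̄) = -11.5000
γ_1 = -11.5000 / 9 = -1.278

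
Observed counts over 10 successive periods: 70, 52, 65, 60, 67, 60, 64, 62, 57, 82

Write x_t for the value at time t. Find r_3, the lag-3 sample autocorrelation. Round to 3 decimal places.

-0.071

Mean x̄ = (70 + 52 + 65 + 60 + 67 + 60 + 64 + 62 + 57 + 82)/10 = 63.9000
Σ(x_t−x̄)(x_{t+3}−x̄) = (-23.7900) + (-36.8900) + (-4.2900) + (-0.3900) + (-5.8900) + (26.9100) + (1.8100) = -42.5300
Denominator Σ(x_t−x̄)² = 598.9000
r_3 = -42.5300 / 598.9000 = -0.071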